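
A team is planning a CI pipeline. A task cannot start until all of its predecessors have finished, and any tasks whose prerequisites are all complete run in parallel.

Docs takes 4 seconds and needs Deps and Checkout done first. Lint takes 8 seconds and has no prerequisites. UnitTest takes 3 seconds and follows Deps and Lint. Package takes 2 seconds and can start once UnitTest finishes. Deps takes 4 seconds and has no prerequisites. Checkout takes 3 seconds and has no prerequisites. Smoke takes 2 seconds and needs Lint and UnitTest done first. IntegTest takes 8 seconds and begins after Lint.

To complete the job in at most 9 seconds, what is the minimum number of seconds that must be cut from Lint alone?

Current finish: 16 seconds; target: 9.
Lint is on every critical path, so each second cut from Lint cuts the finish by one (this holds down to a finish of 9).
Need 16 − 9 = 7 seconds off Lint → Lint becomes 1 second, finish becomes 9.

7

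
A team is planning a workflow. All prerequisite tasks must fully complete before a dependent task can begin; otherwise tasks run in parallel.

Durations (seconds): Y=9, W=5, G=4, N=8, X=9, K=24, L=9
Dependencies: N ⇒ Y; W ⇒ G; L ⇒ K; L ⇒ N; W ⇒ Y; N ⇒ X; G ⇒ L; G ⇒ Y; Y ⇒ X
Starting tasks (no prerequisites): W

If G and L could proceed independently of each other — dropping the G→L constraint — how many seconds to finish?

Original critical path: W→G→L→N→Y→X = 5+4+9+8+9+9 = 44 ⇒ 44 seconds.
Without G→L, L's earliest start moves from 9 to 0.
New critical path: L→N→Y→X = 9+8+9+9 = 35 ⇒ 35 seconds.

35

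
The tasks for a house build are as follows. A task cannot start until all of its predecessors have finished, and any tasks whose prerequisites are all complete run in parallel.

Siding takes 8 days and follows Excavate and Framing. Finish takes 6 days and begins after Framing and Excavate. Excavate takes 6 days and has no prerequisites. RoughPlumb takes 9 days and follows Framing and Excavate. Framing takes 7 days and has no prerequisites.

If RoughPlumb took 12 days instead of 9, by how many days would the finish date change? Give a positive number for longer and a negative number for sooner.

3

Actual critical path: Framing→RoughPlumb = 7+9 = 16 ⇒ 16 days.
RoughPlumb is on the critical path; changing it to 12 makes that path 19 days.
That remains the longest chain; total 19 days.
Change in finish: 19 − 16 = +3 days.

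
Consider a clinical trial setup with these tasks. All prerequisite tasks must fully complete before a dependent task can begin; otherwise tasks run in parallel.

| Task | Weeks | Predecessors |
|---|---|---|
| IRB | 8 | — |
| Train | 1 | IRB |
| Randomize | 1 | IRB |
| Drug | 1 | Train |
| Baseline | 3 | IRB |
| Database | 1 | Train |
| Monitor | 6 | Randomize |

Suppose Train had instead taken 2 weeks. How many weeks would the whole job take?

As given, the longest chain is IRB→Randomize→Monitor = 8+1+6 = 15, so the finish is 15 weeks.
The longest path through Train is only 10 weeks, so Train has float 5.
The critical path is still IRB→Randomize→Monitor; finish is now 15 weeks.

15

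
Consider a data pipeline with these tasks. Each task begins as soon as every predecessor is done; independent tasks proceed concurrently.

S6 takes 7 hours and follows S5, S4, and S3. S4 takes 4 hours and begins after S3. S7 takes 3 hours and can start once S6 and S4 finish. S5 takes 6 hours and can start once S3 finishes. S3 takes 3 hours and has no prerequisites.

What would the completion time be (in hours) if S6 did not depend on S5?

Before: longest chain S3→S5→S6→S7 = 3+6+7+3 = 19, finish 19.
Without S5→S6, S6's earliest start moves from 9 to 7.
New critical path: S3→S4→S6→S7 = 3+4+7+3 = 17 ⇒ 17 hours.

17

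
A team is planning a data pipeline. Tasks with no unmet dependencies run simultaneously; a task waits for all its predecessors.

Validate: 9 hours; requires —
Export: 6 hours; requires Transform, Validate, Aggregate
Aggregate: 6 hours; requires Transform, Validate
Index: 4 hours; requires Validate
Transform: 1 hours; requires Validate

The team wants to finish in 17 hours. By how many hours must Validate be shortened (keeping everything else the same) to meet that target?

Current finish: 22 hours; target: 17.
Validate is on every critical path, so each hour cut from Validate cuts the finish by one (this holds down to a finish of 14).
Need 22 − 17 = 5 hours off Validate → Validate becomes 4 hours, finish becomes 17.

5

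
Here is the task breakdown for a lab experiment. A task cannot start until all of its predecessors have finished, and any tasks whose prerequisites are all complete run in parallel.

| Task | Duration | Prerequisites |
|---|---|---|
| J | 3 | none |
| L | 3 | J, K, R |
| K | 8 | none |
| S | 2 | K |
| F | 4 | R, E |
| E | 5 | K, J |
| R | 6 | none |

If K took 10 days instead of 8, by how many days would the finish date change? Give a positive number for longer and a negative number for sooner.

2

Actual critical path: K→E→F = 8+5+4 = 17 ⇒ 17 days.
K is on the critical path; changing it to 10 makes that path 19 days.
That remains the longest chain; total 19 days.
Change in finish: 19 − 17 = +2 days.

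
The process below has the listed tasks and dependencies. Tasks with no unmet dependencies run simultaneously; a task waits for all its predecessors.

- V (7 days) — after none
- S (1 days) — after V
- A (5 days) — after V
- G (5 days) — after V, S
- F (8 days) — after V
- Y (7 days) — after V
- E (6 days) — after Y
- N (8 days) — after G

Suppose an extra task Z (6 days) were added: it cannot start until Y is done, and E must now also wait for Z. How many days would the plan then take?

26

Originally the plan takes 21 days.
With Z inserted, E now waits for max(Y, Z).
New critical path: V→Y→Z→E = 7+7+6+6 = 26 ⇒ 26 days.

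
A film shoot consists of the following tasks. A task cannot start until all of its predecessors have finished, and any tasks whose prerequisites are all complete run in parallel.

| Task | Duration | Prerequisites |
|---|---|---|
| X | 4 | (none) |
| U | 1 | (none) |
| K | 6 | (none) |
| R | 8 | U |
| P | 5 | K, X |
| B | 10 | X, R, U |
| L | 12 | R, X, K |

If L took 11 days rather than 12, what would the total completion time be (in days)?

Actual critical path: U→R→L = 1+8+12 = 21 ⇒ 21 days.
L is on the critical path; changing it to 11 makes that path 20 days.
No other chain overtakes it, so the finish is 20 days.

20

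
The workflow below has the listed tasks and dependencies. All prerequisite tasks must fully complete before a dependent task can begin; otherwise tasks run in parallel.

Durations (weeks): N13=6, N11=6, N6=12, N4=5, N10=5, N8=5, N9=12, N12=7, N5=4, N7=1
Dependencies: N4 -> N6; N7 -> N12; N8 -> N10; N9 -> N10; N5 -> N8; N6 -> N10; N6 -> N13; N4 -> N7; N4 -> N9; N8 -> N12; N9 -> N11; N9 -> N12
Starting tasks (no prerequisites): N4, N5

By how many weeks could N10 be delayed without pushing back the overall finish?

N4→N9→N12 = 5+12+7 = 24 sets the makespan at 24 weeks.
Longest path through N10: 22 weeks (earliest finish 22, latest finish 24).
Slack of N10 = 19 − 17 = 2 weeks.

2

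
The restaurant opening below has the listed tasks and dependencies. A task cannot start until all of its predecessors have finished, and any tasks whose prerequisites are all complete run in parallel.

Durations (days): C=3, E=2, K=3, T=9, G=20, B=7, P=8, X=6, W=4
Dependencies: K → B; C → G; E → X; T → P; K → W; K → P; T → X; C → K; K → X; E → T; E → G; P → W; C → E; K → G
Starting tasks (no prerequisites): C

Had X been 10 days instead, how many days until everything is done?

As given, the longest chain is C→E→T→P→W = 3+2+9+8+4 = 26, so the finish is 26 days.
X has 6 days of float (longest path through it is 20).
The critical path is still C→E→T→P→W; finish is now 26 days.

26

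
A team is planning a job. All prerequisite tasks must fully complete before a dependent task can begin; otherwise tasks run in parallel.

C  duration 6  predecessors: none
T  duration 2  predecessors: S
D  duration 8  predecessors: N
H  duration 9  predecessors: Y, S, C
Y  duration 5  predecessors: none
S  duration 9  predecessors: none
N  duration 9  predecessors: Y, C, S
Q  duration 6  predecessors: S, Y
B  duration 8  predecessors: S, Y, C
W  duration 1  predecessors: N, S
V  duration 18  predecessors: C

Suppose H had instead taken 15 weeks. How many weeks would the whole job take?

Actual critical path: S→N→D = 9+9+8 = 26 ⇒ 26 weeks.
The longest path through H is only 18 weeks, so H has float 8.
No other chain overtakes it, so the finish is 26 weeks.

26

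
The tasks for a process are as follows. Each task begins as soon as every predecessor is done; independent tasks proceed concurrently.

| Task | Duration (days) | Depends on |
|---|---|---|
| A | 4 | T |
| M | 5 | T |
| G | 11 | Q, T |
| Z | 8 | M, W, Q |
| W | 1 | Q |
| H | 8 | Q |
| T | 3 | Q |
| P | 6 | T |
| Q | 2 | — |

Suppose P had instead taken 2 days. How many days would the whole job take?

As given, the longest chain is Q→T→M→Z = 2+3+5+8 = 18, so the finish is 18 days.
P has 7 days of float (longest path through it is 11).
The critical path is still Q→T→M→Z; finish is now 18 days.

18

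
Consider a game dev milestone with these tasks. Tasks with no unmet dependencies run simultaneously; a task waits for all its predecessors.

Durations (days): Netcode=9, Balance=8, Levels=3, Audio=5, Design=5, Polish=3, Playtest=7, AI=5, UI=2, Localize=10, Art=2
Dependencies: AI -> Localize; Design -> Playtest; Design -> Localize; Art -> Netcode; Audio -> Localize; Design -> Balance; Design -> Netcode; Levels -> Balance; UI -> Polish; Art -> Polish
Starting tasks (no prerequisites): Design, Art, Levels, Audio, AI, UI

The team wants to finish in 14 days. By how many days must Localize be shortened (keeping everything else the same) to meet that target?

Current finish: 15 days; target: 14.
Localize is on every critical path, so each day cut from Localize cuts the finish by one (this holds down to a finish of 14).
Need 15 − 14 = 1 day off Localize → Localize becomes 9 days, finish becomes 14.

1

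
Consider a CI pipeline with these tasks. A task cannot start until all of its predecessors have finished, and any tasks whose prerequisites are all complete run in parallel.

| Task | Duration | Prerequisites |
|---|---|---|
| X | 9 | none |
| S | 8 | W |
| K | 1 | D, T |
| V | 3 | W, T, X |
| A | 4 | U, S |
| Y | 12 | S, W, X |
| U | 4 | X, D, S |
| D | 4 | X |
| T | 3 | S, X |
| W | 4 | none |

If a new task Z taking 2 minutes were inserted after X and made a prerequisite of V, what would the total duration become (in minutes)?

Originally the job takes 24 minutes.
With Z inserted, V now waits for max(W, T, X, Z).
New critical path: W→S→Y = 4+8+12 = 24 ⇒ 24 minutes.

24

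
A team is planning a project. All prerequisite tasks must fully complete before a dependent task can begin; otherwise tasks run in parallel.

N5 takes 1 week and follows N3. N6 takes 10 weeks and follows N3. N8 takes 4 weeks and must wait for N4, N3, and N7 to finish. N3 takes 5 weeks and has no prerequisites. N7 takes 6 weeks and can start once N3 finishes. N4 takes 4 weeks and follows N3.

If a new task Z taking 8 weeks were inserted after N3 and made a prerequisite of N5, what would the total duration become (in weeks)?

15

Originally the plan takes 15 weeks.
With Z inserted, N5 now waits for max(N3, Z).
New critical path: N3→N6 = 5+10 = 15 ⇒ 15 weeks.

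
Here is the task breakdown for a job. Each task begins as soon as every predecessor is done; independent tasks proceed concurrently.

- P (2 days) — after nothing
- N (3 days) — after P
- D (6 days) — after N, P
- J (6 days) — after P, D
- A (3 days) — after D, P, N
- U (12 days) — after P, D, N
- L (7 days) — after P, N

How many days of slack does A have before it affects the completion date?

9

The longest chain is P→N→D→U = 2+3+6+12 = 23; overall finish 23 days.
The longest chain containing A totals 14 days.
Float = 23 − 14 = 9.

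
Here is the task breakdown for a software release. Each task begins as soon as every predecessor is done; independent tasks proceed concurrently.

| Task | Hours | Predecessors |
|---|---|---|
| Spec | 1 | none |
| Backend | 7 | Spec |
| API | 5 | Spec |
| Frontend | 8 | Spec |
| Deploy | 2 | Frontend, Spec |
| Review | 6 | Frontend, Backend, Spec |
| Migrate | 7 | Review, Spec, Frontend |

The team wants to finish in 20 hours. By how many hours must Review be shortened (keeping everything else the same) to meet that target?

Current finish: 22 hours; target: 20.
Review is on every critical path, so each hour cut from Review cuts the finish by one (this holds down to a finish of 17).
Need 22 − 20 = 2 hours off Review → Review becomes 4 hours, finish becomes 20.

2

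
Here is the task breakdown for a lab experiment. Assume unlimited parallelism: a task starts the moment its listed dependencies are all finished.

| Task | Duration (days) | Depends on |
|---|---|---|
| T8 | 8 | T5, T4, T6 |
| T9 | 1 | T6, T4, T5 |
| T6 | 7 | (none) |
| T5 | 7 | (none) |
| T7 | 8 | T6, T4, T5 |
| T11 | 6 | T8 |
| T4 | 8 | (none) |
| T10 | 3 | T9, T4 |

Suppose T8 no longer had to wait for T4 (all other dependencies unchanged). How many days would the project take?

21

Original critical path: T4→T8→T11 = 8+8+6 = 22 ⇒ 22 days.
Without T4→T8, T8's earliest start moves from 8 to 7.
The longest chain is now T5→T8→T11 = 7+8+6 = 21, so the project takes 21 days.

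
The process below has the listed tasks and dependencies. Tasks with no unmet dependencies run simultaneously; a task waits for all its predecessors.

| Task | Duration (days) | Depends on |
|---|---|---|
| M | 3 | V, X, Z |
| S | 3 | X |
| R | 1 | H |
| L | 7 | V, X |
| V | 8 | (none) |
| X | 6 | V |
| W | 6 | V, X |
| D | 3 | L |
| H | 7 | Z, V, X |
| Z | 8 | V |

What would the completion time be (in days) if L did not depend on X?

Original critical path: V→X→L→D = 8+6+7+3 = 24 ⇒ 24 days.
Without X→L, L's earliest start moves from 14 to 8.
After: V→Z→H→R = 8+8+7+1 = 24 → 24 days.

24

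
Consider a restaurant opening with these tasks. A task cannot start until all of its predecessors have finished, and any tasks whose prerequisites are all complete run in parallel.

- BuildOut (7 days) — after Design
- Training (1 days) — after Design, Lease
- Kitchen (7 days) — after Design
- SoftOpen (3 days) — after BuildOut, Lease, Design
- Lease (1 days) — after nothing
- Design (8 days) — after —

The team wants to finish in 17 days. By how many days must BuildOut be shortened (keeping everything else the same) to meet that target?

1

Current finish: 18 days; target: 17.
BuildOut is on every critical path, so each day cut from BuildOut cuts the finish by one (this holds down to a finish of 15).
Need 18 − 17 = 1 day off BuildOut → BuildOut becomes 6 days, finish becomes 17.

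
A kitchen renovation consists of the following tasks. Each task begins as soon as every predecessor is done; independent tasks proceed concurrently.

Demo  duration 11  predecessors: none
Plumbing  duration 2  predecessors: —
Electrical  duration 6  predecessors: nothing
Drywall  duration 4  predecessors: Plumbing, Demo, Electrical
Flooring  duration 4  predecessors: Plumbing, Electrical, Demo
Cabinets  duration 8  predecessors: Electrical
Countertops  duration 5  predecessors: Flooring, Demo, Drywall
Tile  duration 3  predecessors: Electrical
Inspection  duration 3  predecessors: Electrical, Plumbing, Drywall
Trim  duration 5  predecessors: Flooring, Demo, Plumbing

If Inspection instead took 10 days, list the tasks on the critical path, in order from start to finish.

Demo, Drywall, Inspection

Critical path before the change: Demo→Drywall→Countertops = 11+4+5 = 20 giving 20 days.
Inspection has 2 days of float (longest path through it is 18).
New critical path: Demo→Drywall→Inspection = 11+4+10 = 25 ⇒ 25 days.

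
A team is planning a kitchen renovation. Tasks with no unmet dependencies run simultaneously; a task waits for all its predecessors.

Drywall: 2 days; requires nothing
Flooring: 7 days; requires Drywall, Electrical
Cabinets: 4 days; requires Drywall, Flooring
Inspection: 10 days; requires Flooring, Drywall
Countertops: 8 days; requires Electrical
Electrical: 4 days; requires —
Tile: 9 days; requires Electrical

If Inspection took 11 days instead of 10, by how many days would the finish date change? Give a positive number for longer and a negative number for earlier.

The binding path is Electrical→Flooring→Inspection = 4+7+10 = 21; finish at 21 days.
Since Inspection is critical, the +1 change carries straight to that chain (now 22 days).
The critical path is still Electrical→Flooring→Inspection; finish is now 22 days.
Change in finish: 22 − 21 = +1 days.

1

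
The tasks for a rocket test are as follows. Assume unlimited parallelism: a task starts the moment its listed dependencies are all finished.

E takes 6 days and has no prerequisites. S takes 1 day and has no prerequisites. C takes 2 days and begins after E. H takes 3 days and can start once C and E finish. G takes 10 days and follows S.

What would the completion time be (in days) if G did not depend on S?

Original critical path: E→C→H = 6+2+3 = 11 ⇒ 11 days.
Without S→G, G's earliest start moves from 1 to 0.
The longest chain is now E→C→H = 6+2+3 = 11, so the schedule takes 11 days.

11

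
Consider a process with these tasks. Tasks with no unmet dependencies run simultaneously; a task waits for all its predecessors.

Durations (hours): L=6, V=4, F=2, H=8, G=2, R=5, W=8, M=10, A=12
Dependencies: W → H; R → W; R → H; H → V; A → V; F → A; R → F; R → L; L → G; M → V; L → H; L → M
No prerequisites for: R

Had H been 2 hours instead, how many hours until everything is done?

The binding path is R→W→H→V = 5+8+8+4 = 25; finish at 25 hours.
H is on the critical path; changing it to 2 makes that path 19 hours.
New critical path: R→L→M→V = 5+6+10+4 = 25 ⇒ 25 hours.

25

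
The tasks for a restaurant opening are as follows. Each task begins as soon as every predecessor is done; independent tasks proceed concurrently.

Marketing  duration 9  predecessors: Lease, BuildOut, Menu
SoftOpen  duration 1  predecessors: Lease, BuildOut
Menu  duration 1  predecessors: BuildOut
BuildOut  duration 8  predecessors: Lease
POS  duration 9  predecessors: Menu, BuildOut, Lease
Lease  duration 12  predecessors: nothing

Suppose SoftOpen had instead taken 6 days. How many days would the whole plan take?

30

Critical path before the change: Lease→BuildOut→Menu→POS = 12+8+1+9 = 30 giving 30 days.
SoftOpen is off the critical path — its longest chain is 21 days, giving 9 of slack.
That remains the longest chain; total 30 days.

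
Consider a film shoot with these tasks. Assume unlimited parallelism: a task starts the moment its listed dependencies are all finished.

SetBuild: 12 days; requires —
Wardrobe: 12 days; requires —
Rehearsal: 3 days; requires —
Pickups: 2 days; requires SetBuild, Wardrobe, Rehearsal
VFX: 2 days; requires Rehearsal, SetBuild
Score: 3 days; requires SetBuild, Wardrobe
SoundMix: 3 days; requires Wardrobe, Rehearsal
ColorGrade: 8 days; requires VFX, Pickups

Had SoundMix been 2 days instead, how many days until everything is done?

As given, the longest chain is SetBuild→Pickups→ColorGrade = 12+2+8 = 22, so the finish is 22 days.
SoundMix is off the critical path — its longest chain is 15 days, giving 7 of slack.
No other chain overtakes it, so the finish is 22 days.

22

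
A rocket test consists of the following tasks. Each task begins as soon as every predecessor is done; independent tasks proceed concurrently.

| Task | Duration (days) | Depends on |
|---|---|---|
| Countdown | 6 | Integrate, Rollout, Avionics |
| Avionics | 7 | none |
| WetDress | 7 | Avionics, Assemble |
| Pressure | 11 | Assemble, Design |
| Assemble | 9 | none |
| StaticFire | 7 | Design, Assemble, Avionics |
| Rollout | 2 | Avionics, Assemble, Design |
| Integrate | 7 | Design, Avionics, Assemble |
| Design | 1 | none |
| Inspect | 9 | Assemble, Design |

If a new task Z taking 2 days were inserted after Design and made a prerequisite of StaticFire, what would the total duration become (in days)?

Originally the project takes 22 days.
With Z inserted, StaticFire now waits for max(Design, Assemble, Avionics, Z).
New critical path: Assemble→Integrate→Countdown = 9+7+6 = 22 ⇒ 22 days.

22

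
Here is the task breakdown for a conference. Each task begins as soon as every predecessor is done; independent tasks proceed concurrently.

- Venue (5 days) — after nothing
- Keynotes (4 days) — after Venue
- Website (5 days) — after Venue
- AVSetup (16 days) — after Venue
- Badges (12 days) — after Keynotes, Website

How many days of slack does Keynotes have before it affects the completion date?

1

The longest chain is Venue→Website→Badges = 5+5+12 = 22; overall finish 22 days.
Longest path through Keynotes: 21 days (earliest finish 9, latest finish 10).
Float = 22 − 21 = 1.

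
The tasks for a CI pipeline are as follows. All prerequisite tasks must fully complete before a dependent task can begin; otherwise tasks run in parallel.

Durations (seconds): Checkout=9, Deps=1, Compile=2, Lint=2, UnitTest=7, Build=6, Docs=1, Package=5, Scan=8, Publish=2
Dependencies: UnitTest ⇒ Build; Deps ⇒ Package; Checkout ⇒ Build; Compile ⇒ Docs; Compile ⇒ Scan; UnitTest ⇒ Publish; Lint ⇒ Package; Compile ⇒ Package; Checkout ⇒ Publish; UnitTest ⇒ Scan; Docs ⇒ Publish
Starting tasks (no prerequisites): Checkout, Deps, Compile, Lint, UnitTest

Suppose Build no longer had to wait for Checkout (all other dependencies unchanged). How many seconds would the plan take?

15

With the dependency in place, Checkout→Build = 9+6 = 15 sets the finish at 15 seconds.
Without Checkout→Build, Build's earliest start moves from 9 to 7.
New critical path: UnitTest→Scan = 7+8 = 15 ⇒ 15 seconds.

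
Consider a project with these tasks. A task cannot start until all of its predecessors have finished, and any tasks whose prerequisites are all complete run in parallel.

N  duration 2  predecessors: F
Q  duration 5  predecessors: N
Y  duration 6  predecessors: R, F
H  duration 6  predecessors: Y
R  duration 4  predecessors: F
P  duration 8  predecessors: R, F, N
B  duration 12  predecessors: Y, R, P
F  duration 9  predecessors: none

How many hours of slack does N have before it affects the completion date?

Critical path: F→R→P→B = 9+4+8+12 = 33, so the finish is 33 hours.
N finishes as early as 11 and must finish by 13.
Float = 33 − 31 = 2.

2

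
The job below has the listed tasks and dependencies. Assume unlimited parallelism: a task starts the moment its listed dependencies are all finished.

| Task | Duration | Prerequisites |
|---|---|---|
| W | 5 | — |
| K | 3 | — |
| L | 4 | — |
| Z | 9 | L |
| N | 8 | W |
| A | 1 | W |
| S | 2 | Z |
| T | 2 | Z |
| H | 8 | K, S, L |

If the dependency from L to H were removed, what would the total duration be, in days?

Original critical path: L→Z→S→H = 4+9+2+8 = 23 ⇒ 23 days.
Dropping L→H doesn't change H's earliest start (15); another predecessor still binds.
The longest chain is now L→Z→S→H = 4+9+2+8 = 23, so the project takes 23 days.

23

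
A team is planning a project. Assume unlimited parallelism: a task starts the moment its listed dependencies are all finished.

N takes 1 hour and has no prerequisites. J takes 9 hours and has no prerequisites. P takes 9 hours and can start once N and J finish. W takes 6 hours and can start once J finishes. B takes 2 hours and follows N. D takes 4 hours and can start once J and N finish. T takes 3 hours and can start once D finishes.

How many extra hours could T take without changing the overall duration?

2

Critical path: J→P = 9+9 = 18, so the finish is 18 hours.
The longest chain containing T totals 16 hours.
Float = 18 − 16 = 2.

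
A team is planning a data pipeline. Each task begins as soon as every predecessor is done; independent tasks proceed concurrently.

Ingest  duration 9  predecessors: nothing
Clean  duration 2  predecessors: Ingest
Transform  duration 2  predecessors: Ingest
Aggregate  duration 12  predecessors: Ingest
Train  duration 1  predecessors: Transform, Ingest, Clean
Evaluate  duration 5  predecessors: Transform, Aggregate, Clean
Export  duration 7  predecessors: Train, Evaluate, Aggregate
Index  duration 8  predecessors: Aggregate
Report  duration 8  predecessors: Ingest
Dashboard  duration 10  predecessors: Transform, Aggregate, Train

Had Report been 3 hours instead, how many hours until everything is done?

33

Actual critical path: Ingest→Aggregate→Evaluate→Export = 9+12+5+7 = 33 ⇒ 33 hours.
The longest path through Report is only 17 hours, so Report has float 16.
That remains the longest chain; total 33 hours.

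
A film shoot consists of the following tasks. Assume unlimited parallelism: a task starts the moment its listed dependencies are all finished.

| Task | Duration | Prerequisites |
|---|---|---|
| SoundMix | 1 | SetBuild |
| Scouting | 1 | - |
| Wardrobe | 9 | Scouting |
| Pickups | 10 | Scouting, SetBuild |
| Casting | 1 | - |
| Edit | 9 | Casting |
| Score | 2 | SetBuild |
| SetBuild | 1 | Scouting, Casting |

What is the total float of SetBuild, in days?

0

Casting→SetBuild→Pickups = 1+1+10 = 12 sets the makespan at 12 days.
The longest chain containing SetBuild totals 12 days.
So SetBuild can slip 2 − 2 = 0 days.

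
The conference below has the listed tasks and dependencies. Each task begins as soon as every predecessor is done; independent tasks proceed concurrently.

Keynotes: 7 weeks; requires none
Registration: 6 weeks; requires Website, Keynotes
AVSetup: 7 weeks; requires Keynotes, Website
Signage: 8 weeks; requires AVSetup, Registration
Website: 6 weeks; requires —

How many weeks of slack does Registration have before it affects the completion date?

1

The longest chain is Keynotes→AVSetup→Signage = 7+7+8 = 22; overall finish 22 weeks.
The longest chain containing Registration totals 21 weeks.
Float = 22 − 21 = 1.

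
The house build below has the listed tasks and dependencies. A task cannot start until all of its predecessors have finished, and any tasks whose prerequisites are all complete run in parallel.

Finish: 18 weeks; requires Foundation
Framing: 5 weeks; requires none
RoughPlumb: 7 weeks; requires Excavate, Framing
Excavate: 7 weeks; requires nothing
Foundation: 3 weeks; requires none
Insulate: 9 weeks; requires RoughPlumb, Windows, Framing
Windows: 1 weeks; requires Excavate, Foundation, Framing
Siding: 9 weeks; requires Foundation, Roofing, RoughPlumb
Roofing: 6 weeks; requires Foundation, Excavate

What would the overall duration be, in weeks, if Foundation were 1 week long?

23

The binding path is Excavate→RoughPlumb→Insulate = 7+7+9 = 23; finish at 23 weeks.
Foundation has 2 weeks of float (longest path through it is 21).
No other chain overtakes it, so the finish is 23 weeks.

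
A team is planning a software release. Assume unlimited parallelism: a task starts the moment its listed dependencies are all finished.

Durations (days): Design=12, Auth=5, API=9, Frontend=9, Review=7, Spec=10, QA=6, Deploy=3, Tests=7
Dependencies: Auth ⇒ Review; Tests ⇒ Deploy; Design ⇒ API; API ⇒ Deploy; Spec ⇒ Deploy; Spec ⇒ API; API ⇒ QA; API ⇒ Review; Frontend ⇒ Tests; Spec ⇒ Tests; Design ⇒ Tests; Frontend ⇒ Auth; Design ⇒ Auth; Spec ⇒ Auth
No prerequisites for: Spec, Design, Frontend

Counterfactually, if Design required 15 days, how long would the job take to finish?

31

Baseline: Design→API→Review = 12+9+7 = 28 → 28 days.
Since Design is critical, the +3 change carries straight to that chain (now 31 days).
The critical path is still Design→API→Review; finish is now 31 days.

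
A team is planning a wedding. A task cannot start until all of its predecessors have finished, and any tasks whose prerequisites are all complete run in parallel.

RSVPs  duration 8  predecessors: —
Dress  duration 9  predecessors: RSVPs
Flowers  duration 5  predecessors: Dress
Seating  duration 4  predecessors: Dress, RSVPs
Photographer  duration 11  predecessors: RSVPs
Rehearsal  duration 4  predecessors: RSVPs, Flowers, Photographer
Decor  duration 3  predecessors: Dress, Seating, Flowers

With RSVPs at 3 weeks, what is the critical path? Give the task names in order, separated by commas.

The binding path is RSVPs→Dress→Flowers→Rehearsal = 8+9+5+4 = 26; finish at 26 weeks.
RSVPs is on the critical path; changing it to 3 makes that path 21 weeks.
That remains the longest chain; total 21 weeks.

RSVPs, Dress, Flowers, Rehearsal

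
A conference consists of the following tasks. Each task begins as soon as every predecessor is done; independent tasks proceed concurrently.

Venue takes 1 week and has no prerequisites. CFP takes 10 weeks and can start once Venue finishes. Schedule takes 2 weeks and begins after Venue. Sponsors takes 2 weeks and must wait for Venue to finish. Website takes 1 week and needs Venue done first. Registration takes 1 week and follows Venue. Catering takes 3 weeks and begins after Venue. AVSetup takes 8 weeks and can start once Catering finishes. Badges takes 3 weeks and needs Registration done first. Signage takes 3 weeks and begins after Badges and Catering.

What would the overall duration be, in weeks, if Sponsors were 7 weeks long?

12

Critical path before the change: Venue→Catering→AVSetup = 1+3+8 = 12 giving 12 weeks.
Sponsors has 9 weeks of float (longest path through it is 3).
The critical path is still Venue→Catering→AVSetup; finish is now 12 weeks.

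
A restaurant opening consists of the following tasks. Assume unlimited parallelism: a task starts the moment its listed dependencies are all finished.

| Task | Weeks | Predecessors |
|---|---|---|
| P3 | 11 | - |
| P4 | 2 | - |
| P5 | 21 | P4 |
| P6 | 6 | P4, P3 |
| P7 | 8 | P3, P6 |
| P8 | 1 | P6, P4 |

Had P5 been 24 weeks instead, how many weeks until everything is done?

26

Critical path before the change: P3→P6→P7 = 11+6+8 = 25 giving 25 weeks.
P5 is off the critical path — its longest chain is 23 weeks, giving 2 of slack.
New critical path: P4→P5 = 2+24 = 26 ⇒ 26 weeks.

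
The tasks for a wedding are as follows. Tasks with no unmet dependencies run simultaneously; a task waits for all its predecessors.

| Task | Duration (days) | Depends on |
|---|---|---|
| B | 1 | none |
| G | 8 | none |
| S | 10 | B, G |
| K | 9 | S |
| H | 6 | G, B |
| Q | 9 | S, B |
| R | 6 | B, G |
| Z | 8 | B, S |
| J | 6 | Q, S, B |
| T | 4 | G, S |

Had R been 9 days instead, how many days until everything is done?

The binding path is G→S→Q→J = 8+10+9+6 = 33; finish at 33 days.
R is off the critical path — its longest chain is 14 days, giving 19 of slack.
The critical path is still G→S→Q→J; finish is now 33 days.

33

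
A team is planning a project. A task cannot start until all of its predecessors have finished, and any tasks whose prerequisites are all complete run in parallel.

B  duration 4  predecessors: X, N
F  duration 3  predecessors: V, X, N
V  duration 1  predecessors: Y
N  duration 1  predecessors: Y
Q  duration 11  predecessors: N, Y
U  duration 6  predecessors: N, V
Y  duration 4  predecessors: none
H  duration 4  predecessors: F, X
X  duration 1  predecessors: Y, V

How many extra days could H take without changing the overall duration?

3

Y→N→Q = 4+1+11 = 16 sets the makespan at 16 days.
H finishes as early as 13 and must finish by 16.
Slack of H = 12 − 9 = 3 days.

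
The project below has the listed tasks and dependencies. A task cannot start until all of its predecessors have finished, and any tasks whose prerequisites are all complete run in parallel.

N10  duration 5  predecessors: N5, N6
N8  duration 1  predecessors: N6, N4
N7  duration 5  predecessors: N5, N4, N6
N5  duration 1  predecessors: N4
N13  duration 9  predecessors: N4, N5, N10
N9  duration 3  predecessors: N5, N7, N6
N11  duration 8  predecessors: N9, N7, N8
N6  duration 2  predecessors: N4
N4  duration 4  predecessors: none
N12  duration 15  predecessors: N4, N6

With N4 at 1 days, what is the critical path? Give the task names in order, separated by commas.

N4, N6, N7, N9, N11

Actual critical path: N4→N6→N7→N9→N11 = 4+2+5+3+8 = 22 ⇒ 22 days.
Since N4 is critical, the -3 change carries straight to that chain (now 19 days).
No other chain overtakes it, so the finish is 19 days.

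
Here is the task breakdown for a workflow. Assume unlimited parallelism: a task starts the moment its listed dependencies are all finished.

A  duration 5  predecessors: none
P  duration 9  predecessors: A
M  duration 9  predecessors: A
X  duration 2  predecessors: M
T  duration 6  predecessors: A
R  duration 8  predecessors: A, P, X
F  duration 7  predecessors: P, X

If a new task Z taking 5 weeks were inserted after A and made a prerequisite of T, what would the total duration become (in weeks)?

24

Originally the schedule takes 24 weeks.
With Z inserted, T now waits for max(A, Z).
New critical path: A→M→X→R = 5+9+2+8 = 24 ⇒ 24 weeks.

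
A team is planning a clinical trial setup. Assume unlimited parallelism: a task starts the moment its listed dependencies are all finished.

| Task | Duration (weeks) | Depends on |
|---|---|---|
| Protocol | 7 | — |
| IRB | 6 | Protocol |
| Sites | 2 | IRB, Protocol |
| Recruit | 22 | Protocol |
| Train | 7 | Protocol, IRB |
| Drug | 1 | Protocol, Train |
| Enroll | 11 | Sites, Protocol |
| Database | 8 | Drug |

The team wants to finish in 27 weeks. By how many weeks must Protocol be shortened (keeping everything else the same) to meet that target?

Current finish: 29 weeks; target: 27.
Protocol is on every critical path, so each week cut from Protocol cuts the finish by one (this holds down to a finish of 23).
Need 29 − 27 = 2 weeks off Protocol → Protocol becomes 5 weeks, finish becomes 27.

2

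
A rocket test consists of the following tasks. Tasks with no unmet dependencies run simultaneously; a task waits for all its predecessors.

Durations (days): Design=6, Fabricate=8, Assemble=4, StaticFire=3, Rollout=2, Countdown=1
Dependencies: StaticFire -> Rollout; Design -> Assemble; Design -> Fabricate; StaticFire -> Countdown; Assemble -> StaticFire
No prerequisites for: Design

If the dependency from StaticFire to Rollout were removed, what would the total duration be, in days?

14

Before: longest chain Design→Assemble→StaticFire→Rollout = 6+4+3+2 = 15, finish 15.
Without StaticFire→Rollout, Rollout's earliest start moves from 13 to 0.
After: Design→Fabricate = 6+8 = 14 → 14 days.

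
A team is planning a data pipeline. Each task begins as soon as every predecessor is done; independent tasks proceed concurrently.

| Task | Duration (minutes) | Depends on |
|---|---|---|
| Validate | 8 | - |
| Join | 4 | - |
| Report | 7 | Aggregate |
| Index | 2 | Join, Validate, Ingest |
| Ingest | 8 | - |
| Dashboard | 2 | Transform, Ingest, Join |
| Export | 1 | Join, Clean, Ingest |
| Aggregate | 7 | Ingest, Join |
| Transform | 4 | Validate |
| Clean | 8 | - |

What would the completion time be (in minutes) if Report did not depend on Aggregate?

15

Before: longest chain Ingest→Aggregate→Report = 8+7+7 = 22, finish 22.
Without Aggregate→Report, Report's earliest start moves from 15 to 0.
The longest chain is now Ingest→Aggregate = 8+7 = 15, so the schedule takes 15 minutes.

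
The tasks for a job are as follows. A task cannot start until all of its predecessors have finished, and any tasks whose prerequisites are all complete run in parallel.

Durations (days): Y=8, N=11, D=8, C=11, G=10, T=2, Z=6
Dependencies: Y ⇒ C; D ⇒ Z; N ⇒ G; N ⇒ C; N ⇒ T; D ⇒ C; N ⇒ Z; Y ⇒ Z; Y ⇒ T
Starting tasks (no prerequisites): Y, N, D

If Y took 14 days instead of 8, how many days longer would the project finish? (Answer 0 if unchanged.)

3

Baseline: N→C = 11+11 = 22 → 22 days.
Y is off the critical path — its longest chain is 19 days, giving 3 of slack.
New critical path: Y→C = 14+11 = 25 ⇒ 25 days.
Change in finish: 25 − 22 = +3 days.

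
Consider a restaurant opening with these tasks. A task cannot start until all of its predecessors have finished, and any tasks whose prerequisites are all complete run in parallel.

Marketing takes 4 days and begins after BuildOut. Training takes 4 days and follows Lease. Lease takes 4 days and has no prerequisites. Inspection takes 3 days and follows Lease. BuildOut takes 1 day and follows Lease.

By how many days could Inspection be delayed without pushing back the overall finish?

2

The longest chain is Lease→BuildOut→Marketing = 4+1+4 = 9; overall finish 9 days.
Longest path through Inspection: 7 days (earliest finish 7, latest finish 9).
So Inspection can slip 9 − 7 = 2 days.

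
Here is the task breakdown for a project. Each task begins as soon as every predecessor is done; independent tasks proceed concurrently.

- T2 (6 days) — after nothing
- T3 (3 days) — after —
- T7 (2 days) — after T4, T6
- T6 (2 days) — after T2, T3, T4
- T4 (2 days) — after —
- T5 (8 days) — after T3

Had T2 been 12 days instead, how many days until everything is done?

16

The binding path is T3→T5 = 3+8 = 11; finish at 11 days.
T2 is off the critical path — its longest chain is 10 days, giving 1 of slack.
Now T2→T6→T7 = 12+2+2 = 16 is longest, so the finish becomes 16 days.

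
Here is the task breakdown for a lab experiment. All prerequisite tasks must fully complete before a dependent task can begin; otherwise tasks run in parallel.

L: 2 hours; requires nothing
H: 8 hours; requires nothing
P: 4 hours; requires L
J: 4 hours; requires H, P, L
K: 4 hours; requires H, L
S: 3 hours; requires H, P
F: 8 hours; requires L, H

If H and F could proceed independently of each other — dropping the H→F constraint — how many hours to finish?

With the dependency in place, H→F = 8+8 = 16 sets the finish at 16 hours.
Without H→F, F's earliest start moves from 8 to 2.
The longest chain is now H→J = 8+4 = 12, so the project takes 12 hours.

12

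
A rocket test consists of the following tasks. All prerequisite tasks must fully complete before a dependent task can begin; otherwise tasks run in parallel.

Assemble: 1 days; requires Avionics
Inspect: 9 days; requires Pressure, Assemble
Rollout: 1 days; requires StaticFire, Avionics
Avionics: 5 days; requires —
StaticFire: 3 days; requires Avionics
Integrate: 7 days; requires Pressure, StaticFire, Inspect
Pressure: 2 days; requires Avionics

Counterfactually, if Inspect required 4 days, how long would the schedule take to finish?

As given, the longest chain is Avionics→Pressure→Inspect→Integrate = 5+2+9+7 = 23, so the finish is 23 days.
Inspect is on the critical path; changing it to 4 makes that path 18 days.
No other chain overtakes it, so the finish is 18 days.

18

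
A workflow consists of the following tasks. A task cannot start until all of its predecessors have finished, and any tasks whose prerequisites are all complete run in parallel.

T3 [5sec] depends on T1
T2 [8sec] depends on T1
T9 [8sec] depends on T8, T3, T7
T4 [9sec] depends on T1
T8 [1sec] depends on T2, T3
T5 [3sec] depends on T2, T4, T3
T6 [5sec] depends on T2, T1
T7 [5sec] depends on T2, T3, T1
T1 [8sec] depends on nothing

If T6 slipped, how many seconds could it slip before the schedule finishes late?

8

The longest chain is T1→T2→T7→T9 = 8+8+5+8 = 29; overall finish 29 seconds.
T6 finishes as early as 21 and must finish by 29.
Slack of T6 = 24 − 16 = 8 seconds.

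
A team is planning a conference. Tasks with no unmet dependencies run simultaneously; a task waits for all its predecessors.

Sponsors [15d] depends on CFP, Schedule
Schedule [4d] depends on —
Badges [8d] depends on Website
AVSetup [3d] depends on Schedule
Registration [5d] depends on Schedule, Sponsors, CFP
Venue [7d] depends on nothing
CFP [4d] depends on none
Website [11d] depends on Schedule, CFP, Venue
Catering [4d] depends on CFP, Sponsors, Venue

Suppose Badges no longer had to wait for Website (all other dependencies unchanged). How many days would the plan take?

24

Original critical path: Venue→Website→Badges = 7+11+8 = 26 ⇒ 26 days.
Without Website→Badges, Badges's earliest start moves from 18 to 0.
New critical path: CFP→Sponsors→Registration = 4+15+5 = 24 ⇒ 24 days.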